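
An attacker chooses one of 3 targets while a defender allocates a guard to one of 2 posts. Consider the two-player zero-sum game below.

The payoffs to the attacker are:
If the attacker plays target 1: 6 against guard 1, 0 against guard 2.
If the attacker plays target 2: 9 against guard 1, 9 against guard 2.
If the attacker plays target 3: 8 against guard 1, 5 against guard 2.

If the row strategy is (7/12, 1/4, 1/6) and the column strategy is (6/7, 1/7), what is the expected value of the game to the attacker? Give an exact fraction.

547/84

Against (6/7, 1/7), each row's expected payoff is target 1: 36/7; target 2: 9; target 3: 53/7.
Taking the (7/12, 1/4, 1/6)-weighted average: (7/12)·(36/7) + (1/4)·(9) + (1/6)·(53/7) = 547/84.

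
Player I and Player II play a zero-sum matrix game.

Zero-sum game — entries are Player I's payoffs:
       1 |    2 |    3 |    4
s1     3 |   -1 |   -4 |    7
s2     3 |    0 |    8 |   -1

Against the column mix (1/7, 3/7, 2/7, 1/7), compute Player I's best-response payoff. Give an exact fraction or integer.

s1: (3)·(1/7) + (-1)·(3/7) + (-4)·(2/7) + (7)·(1/7) = -1/7.
s2: (3)·(1/7) + (0)·(3/7) + (8)·(2/7) + (-1)·(1/7) = 18/7.
The best pure response is s2 with expected payoff 18/7.

18/7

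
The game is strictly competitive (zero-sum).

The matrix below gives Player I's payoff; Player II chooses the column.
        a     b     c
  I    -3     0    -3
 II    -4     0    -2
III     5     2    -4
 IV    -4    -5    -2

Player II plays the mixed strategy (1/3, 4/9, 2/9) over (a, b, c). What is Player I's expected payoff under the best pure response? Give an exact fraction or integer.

5/3

I: (-3)·(1/3) + (0)·(4/9) + (-3)·(2/9) = -5/3.
II: (-4)·(1/3) + (0)·(4/9) + (-2)·(2/9) = -16/9.
III: (5)·(1/3) + (2)·(4/9) + (-4)·(2/9) = 5/3.
IV: (-4)·(1/3) + (-5)·(4/9) + (-2)·(2/9) = -4.
The best pure response is III with expected payoff 5/3.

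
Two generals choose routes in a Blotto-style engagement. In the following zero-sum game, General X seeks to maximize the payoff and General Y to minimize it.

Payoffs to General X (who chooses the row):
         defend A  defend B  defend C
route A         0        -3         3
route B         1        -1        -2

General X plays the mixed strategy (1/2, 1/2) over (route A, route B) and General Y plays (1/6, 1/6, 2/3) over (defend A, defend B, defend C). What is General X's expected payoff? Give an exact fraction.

1/12

Against (1/6, 1/6, 2/3), each row's expected payoff is route A: 3/2; route B: -4/3.
Taking the (1/2, 1/2)-weighted average: (1/2)·(3/2) + (1/2)·(-4/3) = 1/12.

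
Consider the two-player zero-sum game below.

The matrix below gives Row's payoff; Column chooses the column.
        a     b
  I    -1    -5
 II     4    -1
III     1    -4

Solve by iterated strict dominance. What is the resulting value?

-1

Column a is strictly dominated by b for Column (-5<-1, -1<4, -4<1); eliminate a.
Row I is strictly dominated by row II (-1>-5); eliminate I.
Row III is strictly dominated by row II (-1>-4); eliminate III.
Only (II, b) remains, with payoff -1.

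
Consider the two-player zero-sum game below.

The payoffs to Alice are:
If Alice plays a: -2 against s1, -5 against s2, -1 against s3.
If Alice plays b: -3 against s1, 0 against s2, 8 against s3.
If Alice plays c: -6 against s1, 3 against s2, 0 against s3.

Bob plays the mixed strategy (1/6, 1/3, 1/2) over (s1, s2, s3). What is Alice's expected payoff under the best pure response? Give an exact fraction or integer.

7/2

a: (-2)·(1/6) + (-5)·(1/3) + (-1)·(1/2) = -5/2.
b: (-3)·(1/6) + (0)·(1/3) + (8)·(1/2) = 7/2.
c: (-6)·(1/6) + (3)·(1/3) + (0)·(1/2) = 0.
The best pure response is b with expected payoff 7/2.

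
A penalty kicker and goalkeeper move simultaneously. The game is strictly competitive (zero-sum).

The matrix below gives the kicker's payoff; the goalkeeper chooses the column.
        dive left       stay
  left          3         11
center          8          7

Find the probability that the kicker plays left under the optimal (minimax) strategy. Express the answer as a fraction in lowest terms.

1/9

Row minima are 3 and 7, so the kicker's maximin is 7; column maxima are 8 and 11, so the goalkeeper's minimax is 8. These differ, so the equilibrium is in mixed strategies.
Let the kicker play left with probability p. The goalkeeper is indifferent when 3p + 8(1−p) = 11p + 7(1−p), giving p = 1/9.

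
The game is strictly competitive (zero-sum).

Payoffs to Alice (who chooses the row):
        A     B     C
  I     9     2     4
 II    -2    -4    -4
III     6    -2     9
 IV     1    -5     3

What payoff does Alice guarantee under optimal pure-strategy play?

2

Row minima: 2, -4, -2, -5 → Alice's maximin is 2.
Column maxima: 9, 2, 9 → Bob's minimax is 2.
They coincide at (I, B), so the value is 2.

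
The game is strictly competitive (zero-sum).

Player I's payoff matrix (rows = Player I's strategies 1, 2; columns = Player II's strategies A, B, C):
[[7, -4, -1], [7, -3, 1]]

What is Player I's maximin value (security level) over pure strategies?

-3

The worst-case payoff for each row is 1: -4, 2: -3.
The best of these is -3.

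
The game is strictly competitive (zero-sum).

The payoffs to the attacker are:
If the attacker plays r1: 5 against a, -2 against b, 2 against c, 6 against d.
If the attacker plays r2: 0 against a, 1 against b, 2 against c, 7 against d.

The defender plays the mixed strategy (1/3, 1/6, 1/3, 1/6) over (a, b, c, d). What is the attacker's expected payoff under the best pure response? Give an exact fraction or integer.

r1: (5)·(1/3) + (-2)·(1/6) + (2)·(1/3) + (6)·(1/6) = 3.
r2: (0)·(1/3) + (1)·(1/6) + (2)·(1/3) + (7)·(1/6) = 2.
The best pure response is r1 with expected payoff 3.

3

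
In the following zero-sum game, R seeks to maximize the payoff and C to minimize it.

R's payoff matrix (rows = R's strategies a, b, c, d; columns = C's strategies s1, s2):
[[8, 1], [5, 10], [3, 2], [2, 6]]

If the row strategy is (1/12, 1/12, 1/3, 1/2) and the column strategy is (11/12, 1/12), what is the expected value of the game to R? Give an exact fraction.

Against (11/12, 1/12), each row's expected payoff is a: 89/12; b: 65/12; c: 35/12; d: 7/3.
Taking the (1/12, 1/12, 1/3, 1/2)-weighted average: (1/12)·(89/12) + (1/12)·(65/12) + (1/3)·(35/12) + (1/2)·(7/3) = 77/24.

77/24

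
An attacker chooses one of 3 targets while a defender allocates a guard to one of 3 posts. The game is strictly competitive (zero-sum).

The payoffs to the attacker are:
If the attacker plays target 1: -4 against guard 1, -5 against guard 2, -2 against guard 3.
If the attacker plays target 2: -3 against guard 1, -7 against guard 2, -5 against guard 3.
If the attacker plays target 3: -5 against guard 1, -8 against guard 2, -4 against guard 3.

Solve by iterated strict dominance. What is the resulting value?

-5

Column guard 1 is strictly dominated by guard 2 for the defender (-5<-4, -7<-3, -8<-5); eliminate guard 1.
Row target 2 is strictly dominated by row target 1 (-5>-7, -2>-5); eliminate target 2.
Column guard 3 is strictly dominated by guard 2 for the defender (-5<-2, -8<-4); eliminate guard 3.
Row target 3 is strictly dominated by row target 1 (-5>-8); eliminate target 3.
Only (target 1, guard 2) remains, with payoff -5.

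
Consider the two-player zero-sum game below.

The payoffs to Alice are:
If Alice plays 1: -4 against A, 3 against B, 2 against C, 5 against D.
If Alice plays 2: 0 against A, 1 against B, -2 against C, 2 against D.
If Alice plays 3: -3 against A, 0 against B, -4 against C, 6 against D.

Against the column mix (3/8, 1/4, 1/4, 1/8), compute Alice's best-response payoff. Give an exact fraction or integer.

3/8

1: (-4)·(3/8) + (3)·(1/4) + (2)·(1/4) + (5)·(1/8) = 3/8.
2: (0)·(3/8) + (1)·(1/4) + (-2)·(1/4) + (2)·(1/8) = 0.
3: (-3)·(3/8) + (0)·(1/4) + (-4)·(1/4) + (6)·(1/8) = -11/8.
The best pure response is 1 with expected payoff 3/8.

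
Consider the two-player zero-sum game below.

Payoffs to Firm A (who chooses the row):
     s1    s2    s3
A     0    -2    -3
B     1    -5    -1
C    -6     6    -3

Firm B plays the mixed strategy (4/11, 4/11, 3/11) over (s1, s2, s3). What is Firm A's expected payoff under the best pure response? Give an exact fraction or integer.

A: (0)·(4/11) + (-2)·(4/11) + (-3)·(3/11) = -17/11.
B: (1)·(4/11) + (-5)·(4/11) + (-1)·(3/11) = -19/11.
C: (-6)·(4/11) + (6)·(4/11) + (-3)·(3/11) = -9/11.
The best pure response is C with expected payoff -9/11.

-9/11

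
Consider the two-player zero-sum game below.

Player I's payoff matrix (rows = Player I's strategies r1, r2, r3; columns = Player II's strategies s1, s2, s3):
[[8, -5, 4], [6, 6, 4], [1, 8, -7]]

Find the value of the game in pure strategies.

Row minima: -5, 4, -7 → Player I's maximin is 4.
Column maxima: 8, 8, 4 → Player II's minimax is 4.
They coincide at (r2, s3), so the value is 4.

4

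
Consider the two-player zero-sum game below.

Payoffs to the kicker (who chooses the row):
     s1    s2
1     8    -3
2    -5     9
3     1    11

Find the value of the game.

13/3

Row 2 is strictly dominated by row 3, so the kicker never plays it.
The remaining 2×2 game on (1, 3) × (s1, s2) has no saddle point. Let the kicker play 1 with probability p; indifference gives 8p + (1−p) = −3p + 11(1−p), so p = 10/21.
Similarly the goalkeeper's optimal q on s1 is 2/3, and the value is 8·(2/3) + (-3)·(1/3) = 13/3.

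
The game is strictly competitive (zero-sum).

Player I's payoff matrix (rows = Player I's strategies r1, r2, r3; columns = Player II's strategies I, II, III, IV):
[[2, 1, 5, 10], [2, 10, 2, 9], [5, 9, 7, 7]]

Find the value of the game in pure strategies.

5

Row minima: 1, 2, 5 → Player I's maximin is 5.
Column maxima: 5, 10, 7, 10 → Player II's minimax is 5.
They coincide at (r3, I), so the value is 5.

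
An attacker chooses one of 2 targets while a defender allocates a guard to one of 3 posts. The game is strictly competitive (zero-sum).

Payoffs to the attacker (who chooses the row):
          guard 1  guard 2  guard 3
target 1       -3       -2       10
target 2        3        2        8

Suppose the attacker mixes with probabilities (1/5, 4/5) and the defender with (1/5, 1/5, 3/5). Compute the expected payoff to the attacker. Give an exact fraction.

Against (1/5, 1/5, 3/5), each row's expected payoff is target 1: 5; target 2: 29/5.
Taking the (1/5, 4/5)-weighted average: (1/5)·(5) + (4/5)·(29/5) = 141/25.

141/25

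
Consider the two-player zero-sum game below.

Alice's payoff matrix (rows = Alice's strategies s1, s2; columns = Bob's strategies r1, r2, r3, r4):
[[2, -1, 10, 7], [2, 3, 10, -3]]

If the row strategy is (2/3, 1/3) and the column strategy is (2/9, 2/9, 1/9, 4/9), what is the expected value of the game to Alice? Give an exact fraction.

88/27

Against (2/9, 2/9, 1/9, 4/9), each row's expected payoff is s1: 40/9; s2: 8/9.
Taking the (2/3, 1/3)-weighted average: (2/3)·(40/9) + (1/3)·(8/9) = 88/27.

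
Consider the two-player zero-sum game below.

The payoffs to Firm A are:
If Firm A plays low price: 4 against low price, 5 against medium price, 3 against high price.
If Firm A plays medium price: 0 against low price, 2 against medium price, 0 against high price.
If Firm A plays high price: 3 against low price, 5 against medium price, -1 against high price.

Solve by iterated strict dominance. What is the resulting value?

Row medium price is strictly dominated by row low price (4>0, 5>2, 3>0); eliminate medium price.
Column low price is strictly dominated by high price for Firm B (3<4, -1<3); eliminate low price.
Column medium price is strictly dominated by high price for Firm B (3<5, -1<5); eliminate medium price.
Row high price is strictly dominated by row low price (3>-1); eliminate high price.
Only (low price, high price) remains, with payoff 3.

3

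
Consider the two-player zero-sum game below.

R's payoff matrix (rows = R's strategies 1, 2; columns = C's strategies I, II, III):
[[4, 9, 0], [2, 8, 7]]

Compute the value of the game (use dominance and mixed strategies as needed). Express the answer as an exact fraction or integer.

Column II is strictly dominated by I for C (it gives R more in every row).
The remaining 2×2 game on (1, 2) × (I, III) has no saddle point. Let R play 1 with probability p; indifference gives 4p + 2(1−p) = 7(1−p), so p = 5/9.
Similarly C's optimal q on I is 7/9, and the value is 4·(7/9) + (0)·(2/9) = 28/9.

28/9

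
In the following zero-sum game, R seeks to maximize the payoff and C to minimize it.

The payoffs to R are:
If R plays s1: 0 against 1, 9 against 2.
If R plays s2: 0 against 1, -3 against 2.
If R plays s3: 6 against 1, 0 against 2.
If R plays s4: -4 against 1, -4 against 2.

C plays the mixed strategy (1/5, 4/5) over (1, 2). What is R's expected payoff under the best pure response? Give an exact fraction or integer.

36/5

s1: (0)·(1/5) + (9)·(4/5) = 36/5.
s2: (0)·(1/5) + (-3)·(4/5) = -12/5.
s3: (6)·(1/5) + (0)·(4/5) = 6/5.
s4: (-4)·(1/5) + (-4)·(4/5) = -4.
The best pure response is s1 with expected payoff 36/5.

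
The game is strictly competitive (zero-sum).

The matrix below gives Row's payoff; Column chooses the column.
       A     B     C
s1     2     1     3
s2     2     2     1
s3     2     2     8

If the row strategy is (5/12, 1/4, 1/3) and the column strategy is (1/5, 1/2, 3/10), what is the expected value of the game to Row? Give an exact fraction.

293/120

Against (1/5, 1/2, 3/10), each row's expected payoff is s1: 9/5; s2: 17/10; s3: 19/5.
Taking the (5/12, 1/4, 1/3)-weighted average: (5/12)·(9/5) + (1/4)·(17/10) + (1/3)·(19/5) = 293/120.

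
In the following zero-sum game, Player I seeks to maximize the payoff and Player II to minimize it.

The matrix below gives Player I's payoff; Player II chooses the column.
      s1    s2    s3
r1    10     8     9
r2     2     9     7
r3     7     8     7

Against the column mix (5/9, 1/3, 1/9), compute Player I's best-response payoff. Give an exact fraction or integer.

83/9

r1: (10)·(5/9) + (8)·(1/3) + (9)·(1/9) = 83/9.
r2: (2)·(5/9) + (9)·(1/3) + (7)·(1/9) = 44/9.
r3: (7)·(5/9) + (8)·(1/3) + (7)·(1/9) = 22/3.
The best pure response is r1 with expected payoff 83/9.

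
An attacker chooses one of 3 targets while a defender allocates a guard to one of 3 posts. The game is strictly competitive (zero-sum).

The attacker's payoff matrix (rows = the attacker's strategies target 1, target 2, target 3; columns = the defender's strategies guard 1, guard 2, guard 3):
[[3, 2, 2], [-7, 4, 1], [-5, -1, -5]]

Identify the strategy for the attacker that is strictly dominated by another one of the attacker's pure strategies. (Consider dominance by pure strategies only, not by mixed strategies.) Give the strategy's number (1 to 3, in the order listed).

Compare target 3 with target 1: 3 > -5, 2 > -1, 2 > -5.
So target 1 strictly dominates target 3 for the attacker; target 3 is strictly dominated.

3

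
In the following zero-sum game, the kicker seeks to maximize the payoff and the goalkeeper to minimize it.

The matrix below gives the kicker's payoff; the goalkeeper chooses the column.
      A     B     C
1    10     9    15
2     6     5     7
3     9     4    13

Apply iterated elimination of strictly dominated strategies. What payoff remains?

9

Column A is strictly dominated by B for the goalkeeper (9<10, 5<6, 4<9); eliminate A.
Column C is strictly dominated by B for the goalkeeper (9<15, 5<7, 4<13); eliminate C.
Row 3 is strictly dominated by row 1 (9>4); eliminate 3.
Row 2 is strictly dominated by row 1 (9>5); eliminate 2.
Only (1, B) remains, with payoff 9.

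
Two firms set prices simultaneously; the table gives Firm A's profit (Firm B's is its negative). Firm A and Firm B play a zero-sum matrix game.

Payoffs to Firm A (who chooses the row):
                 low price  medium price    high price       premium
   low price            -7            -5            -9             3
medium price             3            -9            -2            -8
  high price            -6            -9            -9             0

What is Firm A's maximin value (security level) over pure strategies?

The worst-case payoff for each row is low price: -9, medium price: -9, high price: -9.
The best of these is -9.

-9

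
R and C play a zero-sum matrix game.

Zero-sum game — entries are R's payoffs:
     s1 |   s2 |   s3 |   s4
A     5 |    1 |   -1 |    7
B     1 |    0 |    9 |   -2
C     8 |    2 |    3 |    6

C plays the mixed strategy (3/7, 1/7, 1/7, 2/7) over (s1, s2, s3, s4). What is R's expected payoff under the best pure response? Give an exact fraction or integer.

41/7

A: (5)·(3/7) + (1)·(1/7) + (-1)·(1/7) + (7)·(2/7) = 29/7.
B: (1)·(3/7) + (0)·(1/7) + (9)·(1/7) + (-2)·(2/7) = 8/7.
C: (8)·(3/7) + (2)·(1/7) + (3)·(1/7) + (6)·(2/7) = 41/7.
The best pure response is C with expected payoff 41/7.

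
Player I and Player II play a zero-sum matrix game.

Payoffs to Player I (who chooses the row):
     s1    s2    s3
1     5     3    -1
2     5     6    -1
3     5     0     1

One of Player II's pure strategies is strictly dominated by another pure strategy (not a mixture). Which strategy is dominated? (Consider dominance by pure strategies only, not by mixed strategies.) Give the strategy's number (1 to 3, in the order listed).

1

Player II prefers columns that give Player I less. Compare s1 with s3: -1 < 5, -1 < 5, 1 < 5.
So s3 strictly dominates s1 for Player II; s1 is strictly dominated.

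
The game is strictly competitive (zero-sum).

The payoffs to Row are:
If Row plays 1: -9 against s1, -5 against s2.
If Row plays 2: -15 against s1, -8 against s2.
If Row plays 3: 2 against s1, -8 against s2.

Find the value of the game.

-41/7

Row 2 is strictly dominated by row 1, so Row never plays it.
The remaining 2×2 game on (1, 3) × (s1, s2) has no saddle point. Let Row play 1 with probability p; indifference gives −9p + 2(1−p) = −5p − 8(1−p), so p = 5/7.
Similarly Column's optimal q on s1 is 3/14, and the value is -9·(3/14) + (-5)·(11/14) = -41/7.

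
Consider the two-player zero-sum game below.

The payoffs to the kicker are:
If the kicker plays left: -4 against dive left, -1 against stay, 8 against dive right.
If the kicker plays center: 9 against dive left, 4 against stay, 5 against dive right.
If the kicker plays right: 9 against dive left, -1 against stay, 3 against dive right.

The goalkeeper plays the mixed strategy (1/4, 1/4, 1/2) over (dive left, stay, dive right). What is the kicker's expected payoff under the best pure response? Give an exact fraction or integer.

left: (-4)·(1/4) + (-1)·(1/4) + (8)·(1/2) = 11/4.
center: (9)·(1/4) + (4)·(1/4) + (5)·(1/2) = 23/4.
right: (9)·(1/4) + (-1)·(1/4) + (3)·(1/2) = 7/2.
The best pure response is center with expected payoff 23/4.

23/4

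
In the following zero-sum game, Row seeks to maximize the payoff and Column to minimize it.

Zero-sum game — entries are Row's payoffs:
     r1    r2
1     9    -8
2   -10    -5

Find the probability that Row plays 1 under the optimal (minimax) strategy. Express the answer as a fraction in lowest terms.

5/22

Row minima are -8 and -10, so Row's maximin is -8; column maxima are 9 and -5, so Column's minimax is -5. These differ, so the equilibrium is in mixed strategies.
Let Row play 1 with probability p. Column is indifferent when 9p − 10(1−p) = −8p − 5(1−p), giving p = 5/22.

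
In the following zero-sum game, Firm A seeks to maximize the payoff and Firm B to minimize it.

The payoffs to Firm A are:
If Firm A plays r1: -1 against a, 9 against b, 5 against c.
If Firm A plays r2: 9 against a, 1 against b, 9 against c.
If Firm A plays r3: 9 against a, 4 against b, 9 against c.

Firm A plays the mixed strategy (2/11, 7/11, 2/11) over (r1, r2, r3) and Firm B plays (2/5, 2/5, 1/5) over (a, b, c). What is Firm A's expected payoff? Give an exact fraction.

Against (2/5, 2/5, 1/5), each row's expected payoff is r1: 21/5; r2: 29/5; r3: 7.
Taking the (2/11, 7/11, 2/11)-weighted average: (2/11)·(21/5) + (7/11)·(29/5) + (2/11)·(7) = 63/11.

63/11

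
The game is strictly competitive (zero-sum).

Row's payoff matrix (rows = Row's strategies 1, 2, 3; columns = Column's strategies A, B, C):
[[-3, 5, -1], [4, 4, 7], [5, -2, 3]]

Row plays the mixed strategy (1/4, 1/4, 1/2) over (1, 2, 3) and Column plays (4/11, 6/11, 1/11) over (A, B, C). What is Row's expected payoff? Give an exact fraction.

Against (4/11, 6/11, 1/11), each row's expected payoff is 1: 17/11; 2: 47/11; 3: 1.
Taking the (1/4, 1/4, 1/2)-weighted average: (1/4)·(17/11) + (1/4)·(47/11) + (1/2)·(1) = 43/22.

43/22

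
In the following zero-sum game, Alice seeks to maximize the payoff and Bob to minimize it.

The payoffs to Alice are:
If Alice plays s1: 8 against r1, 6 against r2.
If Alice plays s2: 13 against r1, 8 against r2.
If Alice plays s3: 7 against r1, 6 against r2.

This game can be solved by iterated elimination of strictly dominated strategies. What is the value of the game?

8

Column r1 is strictly dominated by r2 for Bob (6<8, 8<13, 6<7); eliminate r1.
Row s3 is strictly dominated by row s2 (8>6); eliminate s3.
Row s1 is strictly dominated by row s2 (8>6); eliminate s1.
Only (s2, r2) remains, with payoff 8.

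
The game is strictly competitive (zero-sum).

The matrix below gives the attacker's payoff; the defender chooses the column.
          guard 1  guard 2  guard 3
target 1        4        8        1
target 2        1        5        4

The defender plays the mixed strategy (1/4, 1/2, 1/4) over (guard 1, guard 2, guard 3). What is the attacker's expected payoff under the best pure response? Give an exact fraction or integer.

target 1: (4)·(1/4) + (8)·(1/2) + (1)·(1/4) = 21/4.
target 2: (1)·(1/4) + (5)·(1/2) + (4)·(1/4) = 15/4.
The best pure response is target 1 with expected payoff 21/4.

21/4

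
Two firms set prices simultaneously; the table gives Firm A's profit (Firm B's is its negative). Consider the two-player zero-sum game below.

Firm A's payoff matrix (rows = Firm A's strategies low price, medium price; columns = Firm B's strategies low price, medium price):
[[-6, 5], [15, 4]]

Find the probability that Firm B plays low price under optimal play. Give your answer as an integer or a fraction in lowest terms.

1/22

Row minima are -6 and 4, so Firm A's maximin is 4; column maxima are 15 and 5, so Firm B's minimax is 5. These differ, so the equilibrium is in mixed strategies.
Let Firm B play low price with probability q. Firm A is indifferent when −6q + 5(1−q) = 15q + 4(1−q), giving q = 1/22.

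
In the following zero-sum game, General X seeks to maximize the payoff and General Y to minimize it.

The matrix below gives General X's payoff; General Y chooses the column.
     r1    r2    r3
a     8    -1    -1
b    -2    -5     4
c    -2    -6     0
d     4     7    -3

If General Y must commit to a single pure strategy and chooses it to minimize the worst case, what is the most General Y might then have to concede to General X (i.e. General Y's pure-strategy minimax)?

The worst case (largest entry) in each column is r1: 8, r2: 7, r3: 4.
The best (smallest) of these is 4.

4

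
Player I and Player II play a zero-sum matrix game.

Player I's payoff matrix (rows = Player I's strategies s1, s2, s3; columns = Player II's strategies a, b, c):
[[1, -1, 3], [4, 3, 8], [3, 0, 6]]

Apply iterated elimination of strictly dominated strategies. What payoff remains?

Row s1 is strictly dominated by row s2 (4>1, 3>-1, 8>3); eliminate s1.
Row s3 is strictly dominated by row s2 (4>3, 3>0, 8>6); eliminate s3.
Column c is strictly dominated by a for Player II (4<8); eliminate c.
Column a is strictly dominated by b for Player II (3<4); eliminate a.
Only (s2, b) remains, with payoff 3.

3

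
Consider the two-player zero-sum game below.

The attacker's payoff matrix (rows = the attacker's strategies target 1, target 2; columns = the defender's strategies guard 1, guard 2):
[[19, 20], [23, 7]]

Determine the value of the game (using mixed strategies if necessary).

327/17

Row minima are 19 and 7, so the attacker's maximin is 19; column maxima are 23 and 20, so the defender's minimax is 20. These differ, so the equilibrium is in mixed strategies.
Let the attacker play target 1 with probability p. The defender is indifferent when 19p + 23(1−p) = 20p + 7(1−p), giving p = 16/17.
Let the defender play guard 1 with probability q. The attacker is indifferent when 19q + 20(1−q) = 23q + 7(1−q), giving q = 13/17.
The value is 19·(13/17) + (20)·(4/17) = 327/17.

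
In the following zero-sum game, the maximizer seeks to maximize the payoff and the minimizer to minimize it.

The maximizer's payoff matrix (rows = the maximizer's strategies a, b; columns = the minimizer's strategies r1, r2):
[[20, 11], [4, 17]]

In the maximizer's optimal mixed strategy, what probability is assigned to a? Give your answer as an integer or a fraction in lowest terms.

13/22

Row minima are 11 and 4, so the maximizer's maximin is 11; column maxima are 20 and 17, so the minimizer's minimax is 17. These differ, so the equilibrium is in mixed strategies.
Let the maximizer play a with probability p. The minimizer is indifferent when 20p + 4(1−p) = 11p + 17(1−p), giving p = 13/22.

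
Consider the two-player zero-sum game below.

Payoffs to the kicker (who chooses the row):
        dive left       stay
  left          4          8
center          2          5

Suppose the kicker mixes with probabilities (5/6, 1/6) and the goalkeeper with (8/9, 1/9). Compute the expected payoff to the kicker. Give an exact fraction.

Against (8/9, 1/9), each row's expected payoff is left: 40/9; center: 7/3.
Taking the (5/6, 1/6)-weighted average: (5/6)·(40/9) + (1/6)·(7/3) = 221/54.

221/54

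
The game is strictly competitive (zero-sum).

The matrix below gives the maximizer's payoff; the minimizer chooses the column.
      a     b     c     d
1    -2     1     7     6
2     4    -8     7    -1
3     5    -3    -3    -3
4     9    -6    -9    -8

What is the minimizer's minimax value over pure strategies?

The worst case (largest entry) in each column is a: 9, b: 1, c: 7, d: 6.
The best (smallest) of these is 1.

1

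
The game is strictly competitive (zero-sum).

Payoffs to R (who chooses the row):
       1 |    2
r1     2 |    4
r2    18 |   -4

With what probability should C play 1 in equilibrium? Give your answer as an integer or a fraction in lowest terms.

Row minima are 2 and -4, so R's maximin is 2; column maxima are 18 and 4, so C's minimax is 4. These differ, so the equilibrium is in mixed strategies.
Let C play 1 with probability q. R is indifferent when 2q + 4(1−q) = 18q − 4(1−q), giving q = 1/3.

1/3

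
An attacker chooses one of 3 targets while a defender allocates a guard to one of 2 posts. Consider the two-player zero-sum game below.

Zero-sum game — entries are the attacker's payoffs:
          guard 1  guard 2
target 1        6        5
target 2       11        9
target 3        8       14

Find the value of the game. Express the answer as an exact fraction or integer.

41/4

Row target 1 is strictly dominated by row target 2, so the attacker never plays it.
The remaining 2×2 game on (target 2, target 3) × (guard 1, guard 2) has no saddle point. Let the attacker play target 2 with probability p; indifference gives 11p + 8(1−p) = 9p + 14(1−p), so p = 3/4.
Similarly the defender's optimal q on guard 1 is 5/8, and the value is 11·(5/8) + (9)·(3/8) = 41/4.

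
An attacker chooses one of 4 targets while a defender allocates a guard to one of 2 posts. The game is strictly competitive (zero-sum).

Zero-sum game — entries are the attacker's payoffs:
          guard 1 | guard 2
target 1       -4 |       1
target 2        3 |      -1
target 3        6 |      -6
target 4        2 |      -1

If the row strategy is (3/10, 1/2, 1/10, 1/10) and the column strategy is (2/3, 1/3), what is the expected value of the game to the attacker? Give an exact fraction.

Against (2/3, 1/3), each row's expected payoff is target 1: -7/3; target 2: 5/3; target 3: 2; target 4: 1.
Taking the (3/10, 1/2, 1/10, 1/10)-weighted average: (3/10)·(-7/3) + (1/2)·(5/3) + (1/10)·(2) + (1/10)·(1) = 13/30.

13/30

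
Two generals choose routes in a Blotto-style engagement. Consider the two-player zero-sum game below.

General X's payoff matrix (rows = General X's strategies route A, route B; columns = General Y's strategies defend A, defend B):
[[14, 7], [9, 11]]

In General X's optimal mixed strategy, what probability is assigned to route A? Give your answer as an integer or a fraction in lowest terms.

Row minima are 7 and 9, so General X's maximin is 9; column maxima are 14 and 11, so General Y's minimax is 11. These differ, so the equilibrium is in mixed strategies.
Let General X play route A with probability p. General Y is indifferent when 14p + 9(1−p) = 7p + 11(1−p), giving p = 2/9.

2/9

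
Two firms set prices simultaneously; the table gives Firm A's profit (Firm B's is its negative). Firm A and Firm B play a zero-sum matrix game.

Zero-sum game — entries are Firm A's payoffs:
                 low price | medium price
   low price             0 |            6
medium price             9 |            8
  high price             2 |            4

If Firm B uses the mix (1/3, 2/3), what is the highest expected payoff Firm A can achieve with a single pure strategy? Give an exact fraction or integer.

low price: (0)·(1/3) + (6)·(2/3) = 4.
medium price: (9)·(1/3) + (8)·(2/3) = 25/3.
high price: (2)·(1/3) + (4)·(2/3) = 10/3.
The best pure response is medium price with expected payoff 25/3.

25/3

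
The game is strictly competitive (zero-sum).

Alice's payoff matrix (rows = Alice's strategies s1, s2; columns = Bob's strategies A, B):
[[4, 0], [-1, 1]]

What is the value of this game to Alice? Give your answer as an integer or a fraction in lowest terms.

Row minima are 0 and -1, so Alice's maximin is 0; column maxima are 4 and 1, so Bob's minimax is 1. These differ, so the equilibrium is in mixed strategies.
Let Alice play s1 with probability p. Bob is indifferent when 4p − (1−p) = (1−p), giving p = 1/3.
Let Bob play A with probability q. Alice is indifferent when 4q = −q + (1−q), giving q = 1/6.
The value is 4·(1/6) + (0)·(5/6) = 2/3.

2/3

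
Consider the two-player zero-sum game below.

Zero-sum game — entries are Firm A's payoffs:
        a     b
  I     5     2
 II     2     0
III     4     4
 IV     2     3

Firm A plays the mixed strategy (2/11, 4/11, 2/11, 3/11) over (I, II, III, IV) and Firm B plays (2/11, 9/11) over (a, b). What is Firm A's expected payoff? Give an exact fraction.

Against (2/11, 9/11), each row's expected payoff is I: 28/11; II: 4/11; III: 4; IV: 31/11.
Taking the (2/11, 4/11, 2/11, 3/11)-weighted average: (2/11)·(28/11) + (4/11)·(4/11) + (2/11)·(4) + (3/11)·(31/11) = 23/11.

23/11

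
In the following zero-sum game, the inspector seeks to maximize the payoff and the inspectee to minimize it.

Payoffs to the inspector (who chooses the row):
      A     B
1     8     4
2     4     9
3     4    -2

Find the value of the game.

Row 3 is strictly dominated by row 1, so the inspector never plays it.
The remaining 2×2 game on (1, 2) × (A, B) has no saddle point. Let the inspector play 1 with probability p; indifference gives 8p + 4(1−p) = 4p + 9(1−p), so p = 5/9.
Similarly the inspectee's optimal q on A is 5/9, and the value is 8·(5/9) + (4)·(4/9) = 56/9.

56/9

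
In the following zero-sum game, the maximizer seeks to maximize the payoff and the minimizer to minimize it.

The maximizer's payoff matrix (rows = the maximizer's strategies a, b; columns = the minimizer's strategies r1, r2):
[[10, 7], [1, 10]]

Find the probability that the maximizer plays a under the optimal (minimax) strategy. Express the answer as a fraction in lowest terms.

Row minima are 7 and 1, so the maximizer's maximin is 7; column maxima are 10 and 10, so the minimizer's minimax is 10. These differ, so the equilibrium is in mixed strategies.
Let the maximizer play a with probability p. The minimizer is indifferent when 10p + (1−p) = 7p + 10(1−p), giving p = 3/4.

3/4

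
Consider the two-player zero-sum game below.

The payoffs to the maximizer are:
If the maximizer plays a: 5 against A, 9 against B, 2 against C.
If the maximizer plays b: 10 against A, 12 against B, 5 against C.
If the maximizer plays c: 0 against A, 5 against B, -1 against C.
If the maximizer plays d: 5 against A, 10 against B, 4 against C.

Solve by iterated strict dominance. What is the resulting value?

5

Row a is strictly dominated by row b (10>5, 12>9, 5>2); eliminate a.
Row d is strictly dominated by row b (10>5, 12>10, 5>4); eliminate d.
Row c is strictly dominated by row b (10>0, 12>5, 5>-1); eliminate c.
Column A is strictly dominated by C for the minimizer (5<10); eliminate A.
Column B is strictly dominated by C for the minimizer (5<12); eliminate B.
Only (b, C) remains, with payoff 5.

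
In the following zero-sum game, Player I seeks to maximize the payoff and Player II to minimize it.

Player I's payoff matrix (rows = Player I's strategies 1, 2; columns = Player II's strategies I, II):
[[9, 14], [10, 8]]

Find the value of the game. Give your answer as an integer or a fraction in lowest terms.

Row minima are 9 and 8, so Player I's maximin is 9; column maxima are 10 and 14, so Player II's minimax is 10. These differ, so the equilibrium is in mixed strategies.
Let Player I play 1 with probability p. Player II is indifferent when 9p + 10(1−p) = 14p + 8(1−p), giving p = 2/7.
Let Player II play I with probability q. Player I is indifferent when 9q + 14(1−q) = 10q + 8(1−q), giving q = 6/7.
The value is 9·(6/7) + (14)·(1/7) = 68/7.

68/7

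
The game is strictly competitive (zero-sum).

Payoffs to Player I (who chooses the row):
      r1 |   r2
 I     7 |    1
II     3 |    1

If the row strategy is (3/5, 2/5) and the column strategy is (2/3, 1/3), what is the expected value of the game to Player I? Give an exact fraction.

Against (2/3, 1/3), each row's expected payoff is I: 5; II: 7/3.
Taking the (3/5, 2/5)-weighted average: (3/5)·(5) + (2/5)·(7/3) = 59/15.

59/15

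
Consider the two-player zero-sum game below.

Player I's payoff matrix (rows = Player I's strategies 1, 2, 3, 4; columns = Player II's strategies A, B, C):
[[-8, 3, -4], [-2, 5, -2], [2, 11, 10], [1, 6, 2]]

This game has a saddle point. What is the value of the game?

2

Row minima: -8, -2, 2, 1 → Player I's maximin is 2.
Column maxima: 2, 11, 10 → Player II's minimax is 2.
They coincide at (3, A), so the value is 2.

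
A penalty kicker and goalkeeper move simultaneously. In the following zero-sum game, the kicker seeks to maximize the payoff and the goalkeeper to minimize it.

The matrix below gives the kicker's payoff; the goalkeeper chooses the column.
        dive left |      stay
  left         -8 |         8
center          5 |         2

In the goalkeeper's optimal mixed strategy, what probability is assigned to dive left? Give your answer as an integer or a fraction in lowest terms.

6/19

Row minima are -8 and 2, so the kicker's maximin is 2; column maxima are 5 and 8, so the goalkeeper's minimax is 5. These differ, so the equilibrium is in mixed strategies.
Let the goalkeeper play dive left with probability q. The kicker is indifferent when −8q + 8(1−q) = 5q + 2(1−q), giving q = 6/19.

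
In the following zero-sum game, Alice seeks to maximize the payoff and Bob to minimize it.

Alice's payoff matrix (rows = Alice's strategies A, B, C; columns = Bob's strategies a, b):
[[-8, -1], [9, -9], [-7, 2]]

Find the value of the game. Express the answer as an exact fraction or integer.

Row A is strictly dominated by row C, so Alice never plays it.
The remaining 2×2 game on (B, C) × (a, b) has no saddle point. Let Alice play B with probability p; indifference gives 9p − 7(1−p) = −9p + 2(1−p), so p = 1/3.
Similarly Bob's optimal q on a is 11/27, and the value is 9·(11/27) + (-9)·(16/27) = -5/3.

-5/3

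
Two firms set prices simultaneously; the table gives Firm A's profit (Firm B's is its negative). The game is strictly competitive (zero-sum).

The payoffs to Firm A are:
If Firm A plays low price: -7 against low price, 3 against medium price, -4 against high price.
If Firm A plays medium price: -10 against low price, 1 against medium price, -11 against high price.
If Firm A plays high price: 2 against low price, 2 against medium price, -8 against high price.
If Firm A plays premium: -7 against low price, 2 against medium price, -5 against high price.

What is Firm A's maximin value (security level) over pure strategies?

The worst-case payoff for each row is low price: -7, medium price: -11, high price: -8, premium: -7.
The best of these is -7.

-7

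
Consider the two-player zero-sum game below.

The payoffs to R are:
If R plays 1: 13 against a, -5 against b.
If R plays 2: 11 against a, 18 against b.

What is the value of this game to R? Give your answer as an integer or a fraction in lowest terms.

Row minima are -5 and 11, so R's maximin is 11; column maxima are 13 and 18, so C's minimax is 13. These differ, so the equilibrium is in mixed strategies.
Let R play 1 with probability p. C is indifferent when 13p + 11(1−p) = −5p + 18(1−p), giving p = 7/25.
Let C play a with probability q. R is indifferent when 13q − 5(1−q) = 11q + 18(1−q), giving q = 23/25.
The value is 13·(23/25) + (-5)·(2/25) = 289/25.

289/25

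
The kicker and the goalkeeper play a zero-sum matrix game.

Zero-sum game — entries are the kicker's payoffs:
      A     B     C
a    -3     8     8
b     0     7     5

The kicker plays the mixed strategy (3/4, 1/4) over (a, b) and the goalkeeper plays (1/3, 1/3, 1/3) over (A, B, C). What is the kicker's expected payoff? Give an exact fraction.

17/4

Against (1/3, 1/3, 1/3), each row's expected payoff is a: 13/3; b: 4.
Taking the (3/4, 1/4)-weighted average: (3/4)·(13/3) + (1/4)·(4) = 17/4.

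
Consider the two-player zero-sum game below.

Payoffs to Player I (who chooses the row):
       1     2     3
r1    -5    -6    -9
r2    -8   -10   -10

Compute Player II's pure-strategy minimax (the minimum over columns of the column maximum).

The worst case (largest entry) in each column is 1: -5, 2: -6, 3: -9.
The best (smallest) of these is -9.

-9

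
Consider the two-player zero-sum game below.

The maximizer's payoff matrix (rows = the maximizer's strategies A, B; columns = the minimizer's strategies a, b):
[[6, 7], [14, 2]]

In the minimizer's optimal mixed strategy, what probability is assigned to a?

Row minima are 6 and 2, so the maximizer's maximin is 6; column maxima are 14 and 7, so the minimizer's minimax is 7. These differ, so the equilibrium is in mixed strategies.
Let the minimizer play a with probability q. The maximizer is indifferent when 6q + 7(1−q) = 14q + 2(1−q), giving q = 5/13.

5/13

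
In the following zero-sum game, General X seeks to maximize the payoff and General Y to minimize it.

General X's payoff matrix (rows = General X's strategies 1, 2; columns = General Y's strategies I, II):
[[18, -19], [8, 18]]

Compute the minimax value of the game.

Row minima are -19 and 8, so General X's maximin is 8; column maxima are 18 and 18, so General Y's minimax is 18. These differ, so the equilibrium is in mixed strategies.
Let General X play 1 with probability p. General Y is indifferent when 18p + 8(1−p) = −19p + 18(1−p), giving p = 10/47.
Let General Y play I with probability q. General X is indifferent when 18q − 19(1−q) = 8q + 18(1−q), giving q = 37/47.
The value is 18·(37/47) + (-19)·(10/47) = 476/47.

476/47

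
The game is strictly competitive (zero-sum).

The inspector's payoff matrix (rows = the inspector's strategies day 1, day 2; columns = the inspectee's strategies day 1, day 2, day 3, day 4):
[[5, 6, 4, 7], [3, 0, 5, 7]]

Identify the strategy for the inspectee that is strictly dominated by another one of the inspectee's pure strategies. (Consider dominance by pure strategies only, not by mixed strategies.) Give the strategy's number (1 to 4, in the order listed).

The inspectee prefers columns that give the inspector less. Compare day 4 with day 1: 5 < 7, 3 < 7.
So day 1 strictly dominates day 4 for the inspectee; day 4 is strictly dominated.

4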